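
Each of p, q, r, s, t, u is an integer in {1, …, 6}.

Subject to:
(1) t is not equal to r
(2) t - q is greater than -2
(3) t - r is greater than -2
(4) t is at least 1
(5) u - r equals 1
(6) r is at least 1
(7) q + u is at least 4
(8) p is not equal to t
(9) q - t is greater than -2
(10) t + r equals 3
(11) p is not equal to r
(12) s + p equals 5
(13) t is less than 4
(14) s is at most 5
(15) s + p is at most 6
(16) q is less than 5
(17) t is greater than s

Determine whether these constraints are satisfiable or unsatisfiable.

Satisfiable

Take p = 4, q = 2, r = 1, s = 1, t = 2, u = 2. Then constraint 2: t - q = 0; constraint 3: t - r = 1; constraint 5: u - r = 1, and every other listed constraint is also met.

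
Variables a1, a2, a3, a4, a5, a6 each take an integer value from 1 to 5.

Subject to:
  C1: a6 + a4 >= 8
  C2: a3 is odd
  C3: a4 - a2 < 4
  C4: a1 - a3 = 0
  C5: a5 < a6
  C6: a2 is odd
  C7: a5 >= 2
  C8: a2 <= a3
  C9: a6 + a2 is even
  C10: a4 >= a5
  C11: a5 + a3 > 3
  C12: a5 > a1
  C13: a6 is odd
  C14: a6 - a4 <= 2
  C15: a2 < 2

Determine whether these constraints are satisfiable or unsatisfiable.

Satisfiable

One satisfying assignment is a1 = 1, a2 = 1, a3 = 1, a4 = 3, a5 = 3, a6 = 5.
For the less obvious constraints — constraint 1: a6 + a4 = 8; constraint 3: a4 - a2 = 2; constraint 4: a1 - a3 = 0 — and the others hold by inspection.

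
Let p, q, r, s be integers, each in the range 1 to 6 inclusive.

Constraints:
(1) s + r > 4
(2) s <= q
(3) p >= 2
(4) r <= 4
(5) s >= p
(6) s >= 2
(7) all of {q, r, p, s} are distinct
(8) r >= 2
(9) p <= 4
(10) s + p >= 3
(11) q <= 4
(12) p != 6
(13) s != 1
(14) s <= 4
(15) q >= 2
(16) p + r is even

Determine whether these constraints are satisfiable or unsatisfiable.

Constraints 3, 4, 6, 8, 9, 11, 14, and 15 confine each of q, r, p, s to the 3 values {2, …, 4}.
Constraint 7 requires all 4 of them to be distinct, but only 3 values are available — impossible by the pigeonhole principle.

Unsatisfiable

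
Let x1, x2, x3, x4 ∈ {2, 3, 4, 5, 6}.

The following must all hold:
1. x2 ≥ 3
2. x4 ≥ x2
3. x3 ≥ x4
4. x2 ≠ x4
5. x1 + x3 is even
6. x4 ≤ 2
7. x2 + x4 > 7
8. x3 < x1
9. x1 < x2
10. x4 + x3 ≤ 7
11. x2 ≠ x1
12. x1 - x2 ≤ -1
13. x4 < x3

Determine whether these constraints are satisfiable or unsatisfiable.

Unsatisfiable

Constraints 2, 8, 12, and 13 give x4 < x3, x3 < x1, x1 < x2, x2 ≤ x4. Chaining: x4 < x3 < x1 < x2 ≤ x4, which forces x4 < x4 — impossible.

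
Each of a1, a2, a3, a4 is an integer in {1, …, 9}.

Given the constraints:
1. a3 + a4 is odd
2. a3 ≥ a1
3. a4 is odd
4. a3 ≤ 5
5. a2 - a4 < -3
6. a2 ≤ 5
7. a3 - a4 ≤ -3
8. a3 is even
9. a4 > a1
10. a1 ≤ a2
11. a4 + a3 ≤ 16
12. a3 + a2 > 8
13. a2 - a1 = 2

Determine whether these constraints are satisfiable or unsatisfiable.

The assignment a1 = 3, a2 = 5, a3 = 4, a4 = 9 works:
  constraint 5 holds since a2 - a4 = -4.
  constraint 7 holds since a3 - a4 = -5.
  constraint 11 holds since a4 + a3 = 13.
The rest check out directly.

Satisfiable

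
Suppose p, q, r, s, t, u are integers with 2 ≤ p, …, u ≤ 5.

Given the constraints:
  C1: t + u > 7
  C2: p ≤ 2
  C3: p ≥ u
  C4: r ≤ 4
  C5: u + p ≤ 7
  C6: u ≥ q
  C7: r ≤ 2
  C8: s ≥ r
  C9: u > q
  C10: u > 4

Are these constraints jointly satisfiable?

From constraint 10: u ≥ 5. From constraints 2 and 3: u ≤ p and p ≤ 2, so u ≤ 2. But 2 < 5, so no value of u works.

Unsatisfiable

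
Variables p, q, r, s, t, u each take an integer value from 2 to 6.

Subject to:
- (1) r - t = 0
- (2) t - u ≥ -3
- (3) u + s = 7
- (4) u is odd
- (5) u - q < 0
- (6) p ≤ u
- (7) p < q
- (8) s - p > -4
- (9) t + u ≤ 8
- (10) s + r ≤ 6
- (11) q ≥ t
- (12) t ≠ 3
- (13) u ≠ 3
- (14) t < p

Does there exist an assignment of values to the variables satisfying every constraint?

Try p = 3, q = 6, r = 2, s = 2, t = 2, u = 5.
Check constraint 1: r - t = 0; constraint 2: t - u = -3. The remaining constraints are straightforward to verify.

Satisfiable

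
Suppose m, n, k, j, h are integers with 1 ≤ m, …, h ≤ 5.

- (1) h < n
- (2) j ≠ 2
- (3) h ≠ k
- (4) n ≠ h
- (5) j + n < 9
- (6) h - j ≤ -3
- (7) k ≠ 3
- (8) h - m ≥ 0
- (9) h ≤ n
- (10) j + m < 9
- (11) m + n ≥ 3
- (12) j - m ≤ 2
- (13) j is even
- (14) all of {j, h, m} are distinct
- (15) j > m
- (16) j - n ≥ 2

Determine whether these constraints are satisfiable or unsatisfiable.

Unsatisfiable

Constraints 6, 8, and 12 give j − h ≥ 3, h − m ≥ 0, m − j ≥ -2.
Adding all 3 inequalities: the left sides telescope to 0, and the right sides sum to 3 + 0 + (-2) = 1. So 0 ≥ 1, which is false.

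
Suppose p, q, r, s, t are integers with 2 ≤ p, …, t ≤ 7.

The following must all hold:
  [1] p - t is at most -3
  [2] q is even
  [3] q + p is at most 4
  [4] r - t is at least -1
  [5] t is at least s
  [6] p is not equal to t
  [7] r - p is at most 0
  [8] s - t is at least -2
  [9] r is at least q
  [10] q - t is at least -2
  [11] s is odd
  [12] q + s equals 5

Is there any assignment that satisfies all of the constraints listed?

Unsatisfiable

Constraints 1, 4, and 7 give r − t ≥ -1, t − p ≥ 3, p − r ≥ 0.
Adding all 3 inequalities: the left sides telescope to 0, and the right sides sum to (-1) + 3 + 0 = 2. So 0 ≥ 2, which is false.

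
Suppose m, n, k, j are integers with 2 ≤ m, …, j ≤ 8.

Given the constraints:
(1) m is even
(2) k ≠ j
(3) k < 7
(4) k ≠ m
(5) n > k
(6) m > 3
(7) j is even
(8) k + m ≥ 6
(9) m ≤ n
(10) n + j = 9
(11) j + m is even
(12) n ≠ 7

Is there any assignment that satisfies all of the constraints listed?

Try m = 4, n = 5, k = 2, j = 4.
Check constraint 1: m = 4 is even; constraint 8: k + m = 6; constraint 10: n + j = 9. The remaining constraints are straightforward to verify.

Satisfiable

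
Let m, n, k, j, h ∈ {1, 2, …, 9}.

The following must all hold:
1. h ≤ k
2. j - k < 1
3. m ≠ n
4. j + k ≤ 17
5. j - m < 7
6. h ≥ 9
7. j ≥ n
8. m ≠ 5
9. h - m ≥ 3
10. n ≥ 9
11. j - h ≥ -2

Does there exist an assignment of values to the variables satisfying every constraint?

From constraints 7 and 10: j ≥ n ≥ 9. From constraints 1 and 6: k ≥ h ≥ 9. Hence j + k ≥ 18. But constraint 4 requires j + k ≤ 17, and 17 < 18. Contradiction.

Unsatisfiable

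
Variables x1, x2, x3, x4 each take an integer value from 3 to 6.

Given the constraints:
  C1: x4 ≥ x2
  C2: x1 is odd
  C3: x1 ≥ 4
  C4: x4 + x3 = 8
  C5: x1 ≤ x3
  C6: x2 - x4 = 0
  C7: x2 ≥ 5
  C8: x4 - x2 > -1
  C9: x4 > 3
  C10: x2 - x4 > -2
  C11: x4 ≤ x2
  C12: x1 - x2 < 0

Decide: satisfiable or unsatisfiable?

From constraints 1 and 7: x4 ≥ x2 ≥ 5. From constraints 3 and 5: x3 ≥ x1 ≥ 4. Hence x4 + x3 ≥ 9. But constraint 4 requires x4 + x3 = 8, and 8 < 9. Contradiction.

Unsatisfiable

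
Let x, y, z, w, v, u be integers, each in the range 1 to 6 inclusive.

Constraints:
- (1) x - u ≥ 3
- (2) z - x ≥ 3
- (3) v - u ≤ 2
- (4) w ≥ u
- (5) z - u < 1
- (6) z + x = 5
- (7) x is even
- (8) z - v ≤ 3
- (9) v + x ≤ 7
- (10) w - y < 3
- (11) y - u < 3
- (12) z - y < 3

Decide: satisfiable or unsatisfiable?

Unsatisfiable

Constraints 1, 2, 3, and 8 give v − z ≥ -3, z − x ≥ 3, x − u ≥ 3, u − v ≥ -2.
Adding all 4 inequalities: the left sides telescope to 0, and the right sides sum to (-3) + 3 + 3 + (-2) = 1. So 0 ≥ 1, which is false.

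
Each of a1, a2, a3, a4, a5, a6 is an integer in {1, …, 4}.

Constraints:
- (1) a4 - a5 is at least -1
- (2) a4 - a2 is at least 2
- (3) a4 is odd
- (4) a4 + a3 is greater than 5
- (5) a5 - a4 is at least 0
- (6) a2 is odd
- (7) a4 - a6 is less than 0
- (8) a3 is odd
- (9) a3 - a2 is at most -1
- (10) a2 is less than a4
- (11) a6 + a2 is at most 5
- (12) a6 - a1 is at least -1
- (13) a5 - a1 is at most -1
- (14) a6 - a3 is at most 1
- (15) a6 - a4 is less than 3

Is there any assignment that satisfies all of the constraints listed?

Unsatisfiable

Constraints 2, 5, 9, 12, 13, and 14 give a5 − a4 ≥ 0, a4 − a2 ≥ 2, a2 − a3 ≥ 1, a3 − a6 ≥ -1, a6 − a1 ≥ -1, a1 − a5 ≥ 1.
Adding all 6 inequalities: the left sides telescope to 0, and the right sides sum to 0 + 2 + 1 + (-1) + (-1) + 1 = 2. So 0 ≥ 2, which is false.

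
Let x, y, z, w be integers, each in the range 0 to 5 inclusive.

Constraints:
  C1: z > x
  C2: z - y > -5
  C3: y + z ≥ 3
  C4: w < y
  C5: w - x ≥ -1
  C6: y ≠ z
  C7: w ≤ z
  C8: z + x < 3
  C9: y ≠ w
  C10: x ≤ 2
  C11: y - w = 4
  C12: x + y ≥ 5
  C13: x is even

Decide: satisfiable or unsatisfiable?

Satisfiable

Take x = 0, y = 5, z = 1, w = 1. Then constraint 2: z - y = -4; constraint 3: y + z = 6, and every other listed constraint is also met.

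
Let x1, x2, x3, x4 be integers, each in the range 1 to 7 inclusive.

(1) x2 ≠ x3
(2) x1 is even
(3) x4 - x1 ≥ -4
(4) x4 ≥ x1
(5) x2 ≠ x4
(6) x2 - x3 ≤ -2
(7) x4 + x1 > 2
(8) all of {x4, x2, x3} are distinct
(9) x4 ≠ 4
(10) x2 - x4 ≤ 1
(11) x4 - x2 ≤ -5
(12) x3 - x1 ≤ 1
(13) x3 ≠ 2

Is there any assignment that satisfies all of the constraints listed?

Unsatisfiable

Constraints 3, 6, 11, and 12 give x4 − x1 ≥ -4, x1 − x3 ≥ -1, x3 − x2 ≥ 2, x2 − x4 ≥ 5.
Adding all 4 inequalities: the left sides telescope to 0, and the right sides sum to (-4) + (-1) + 2 + 5 = 2. So 0 ≥ 2, which is false.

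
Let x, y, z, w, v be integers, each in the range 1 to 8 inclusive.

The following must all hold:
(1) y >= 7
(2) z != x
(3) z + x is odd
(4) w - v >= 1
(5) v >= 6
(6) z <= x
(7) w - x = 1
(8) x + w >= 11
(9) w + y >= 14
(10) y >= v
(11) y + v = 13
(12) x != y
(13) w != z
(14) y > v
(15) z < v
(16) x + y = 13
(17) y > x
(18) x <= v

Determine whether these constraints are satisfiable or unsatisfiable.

One satisfying assignment is x = 6, y = 7, z = 5, w = 7, v = 6.
For the less obvious constraints — constraint 4: w - v = 1; constraint 7: w - x = 1; constraint 8: x + w = 13 — and the others hold by inspection.

Satisfiable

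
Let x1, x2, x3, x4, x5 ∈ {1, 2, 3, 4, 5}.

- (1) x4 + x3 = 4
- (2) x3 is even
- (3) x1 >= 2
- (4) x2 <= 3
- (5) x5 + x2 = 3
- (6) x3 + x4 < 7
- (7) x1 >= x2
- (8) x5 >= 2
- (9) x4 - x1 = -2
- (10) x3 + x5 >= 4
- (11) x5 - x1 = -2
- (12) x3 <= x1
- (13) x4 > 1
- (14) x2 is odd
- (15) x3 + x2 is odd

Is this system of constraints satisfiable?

Satisfiable

Setting (x1, x2, x3, x4, x5) = (4, 1, 2, 2, 2) satisfies everything: constraint 1: x4 + x3 = 4; constraint 5: x5 + x2 = 3, and the others follow.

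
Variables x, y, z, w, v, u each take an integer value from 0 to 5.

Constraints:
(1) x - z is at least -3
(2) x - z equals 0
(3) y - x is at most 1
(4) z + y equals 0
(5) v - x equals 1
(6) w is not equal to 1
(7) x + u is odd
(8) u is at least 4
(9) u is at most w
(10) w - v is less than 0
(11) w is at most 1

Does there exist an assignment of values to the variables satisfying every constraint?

From constraints 8 and 9: w ≥ u and u ≥ 4, so w ≥ 4. From constraint 11: w ≤ 1. But 1 < 4, so no value of w works.

Unsatisfiable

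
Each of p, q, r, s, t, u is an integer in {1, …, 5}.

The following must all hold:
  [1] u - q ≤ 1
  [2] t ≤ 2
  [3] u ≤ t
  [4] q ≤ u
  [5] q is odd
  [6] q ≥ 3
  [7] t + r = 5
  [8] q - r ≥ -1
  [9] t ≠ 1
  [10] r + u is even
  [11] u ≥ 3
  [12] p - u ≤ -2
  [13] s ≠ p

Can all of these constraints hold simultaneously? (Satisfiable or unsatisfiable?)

From constraints 4 and 6: u ≥ q and q ≥ 3, so u ≥ 3. From constraints 2 and 3: u ≤ t and t ≤ 2, so u ≤ 2. But 2 < 3, so no value of u works.

Unsatisfiable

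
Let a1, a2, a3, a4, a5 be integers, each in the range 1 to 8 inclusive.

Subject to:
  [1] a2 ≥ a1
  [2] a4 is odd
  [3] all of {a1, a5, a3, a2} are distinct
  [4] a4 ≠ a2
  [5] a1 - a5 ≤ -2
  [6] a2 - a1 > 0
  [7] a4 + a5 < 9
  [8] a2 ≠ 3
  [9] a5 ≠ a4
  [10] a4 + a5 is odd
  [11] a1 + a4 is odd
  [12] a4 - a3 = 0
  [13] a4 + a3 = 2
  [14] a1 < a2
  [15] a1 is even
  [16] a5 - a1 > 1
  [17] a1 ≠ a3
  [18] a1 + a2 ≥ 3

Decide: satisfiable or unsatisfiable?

Satisfiable

Take a1 = 2, a2 = 4, a3 = 1, a4 = 1, a5 = 6. Then constraint 5: a1 - a5 = -4; constraint 6: a2 - a1 = 2, and every other listed constraint is also met.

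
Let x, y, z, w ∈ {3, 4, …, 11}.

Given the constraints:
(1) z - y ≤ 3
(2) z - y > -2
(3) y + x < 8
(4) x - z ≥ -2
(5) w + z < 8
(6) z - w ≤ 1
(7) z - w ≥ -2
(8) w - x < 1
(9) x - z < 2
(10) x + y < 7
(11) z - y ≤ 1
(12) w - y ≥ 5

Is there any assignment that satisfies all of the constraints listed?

Constraints 7, 11, and 12 give y − z ≥ -1, z − w ≥ -2, w − y ≥ 5.
Adding all 3 inequalities: the left sides telescope to 0, and the right sides sum to (-1) + (-2) + 5 = 2. So 0 ≥ 2, which is false.

Unsatisfiable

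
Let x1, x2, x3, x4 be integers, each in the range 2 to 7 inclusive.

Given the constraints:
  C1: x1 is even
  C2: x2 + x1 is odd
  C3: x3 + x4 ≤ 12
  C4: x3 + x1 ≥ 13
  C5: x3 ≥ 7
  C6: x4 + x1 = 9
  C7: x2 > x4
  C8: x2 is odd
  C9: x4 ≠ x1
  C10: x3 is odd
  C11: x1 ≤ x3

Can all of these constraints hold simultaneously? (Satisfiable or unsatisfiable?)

Try x1 = 6, x2 = 7, x3 = 7, x4 = 3.
Check constraint 3: x3 + x4 = 10; constraint 4: x3 + x1 = 13. The remaining constraints are straightforward to verify.

Satisfiable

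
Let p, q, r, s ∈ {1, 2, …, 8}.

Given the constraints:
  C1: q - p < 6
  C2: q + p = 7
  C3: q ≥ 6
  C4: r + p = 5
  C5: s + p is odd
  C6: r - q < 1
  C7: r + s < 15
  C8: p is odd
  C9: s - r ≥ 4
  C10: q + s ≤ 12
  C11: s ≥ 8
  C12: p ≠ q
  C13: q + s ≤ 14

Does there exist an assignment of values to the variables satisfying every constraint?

Unsatisfiable

From constraint 3: q ≥ 6. From constraint 11: s ≥ 8. Hence q + s ≥ 14. But constraint 10 requires q + s ≤ 12, and 12 < 14. Contradiction.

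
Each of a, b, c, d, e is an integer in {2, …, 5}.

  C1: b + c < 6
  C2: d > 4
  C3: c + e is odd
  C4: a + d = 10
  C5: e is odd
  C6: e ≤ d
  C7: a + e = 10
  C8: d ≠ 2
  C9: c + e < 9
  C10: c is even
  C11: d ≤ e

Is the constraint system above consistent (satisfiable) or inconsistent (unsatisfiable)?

The assignment a = 5, b = 3, c = 2, d = 5, e = 5 works:
  constraint 1 holds since b + c = 5.
  constraint 4 holds since a + d = 10.
The rest check out directly.

Satisfiable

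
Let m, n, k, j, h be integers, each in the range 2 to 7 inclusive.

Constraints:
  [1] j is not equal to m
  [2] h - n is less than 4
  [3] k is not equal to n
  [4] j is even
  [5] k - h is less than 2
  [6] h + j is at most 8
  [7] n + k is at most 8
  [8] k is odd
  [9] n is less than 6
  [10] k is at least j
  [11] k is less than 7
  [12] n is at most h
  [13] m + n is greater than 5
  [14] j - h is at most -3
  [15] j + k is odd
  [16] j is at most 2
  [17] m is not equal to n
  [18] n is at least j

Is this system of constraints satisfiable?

Satisfiable

The assignment m = 4, n = 2, k = 5, j = 2, h = 5 works:
  constraint 2 holds since h - n = 3.
  constraint 5 holds since k - h = 0.
  constraint 6 holds since h + j = 7.
The rest check out directly.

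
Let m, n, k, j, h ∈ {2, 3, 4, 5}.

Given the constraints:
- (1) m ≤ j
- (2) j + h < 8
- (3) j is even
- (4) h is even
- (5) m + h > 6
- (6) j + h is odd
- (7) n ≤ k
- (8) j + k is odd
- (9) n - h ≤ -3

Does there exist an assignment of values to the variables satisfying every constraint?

Constraint 3 makes j even and constraint 4 makes h even, so j + h must be even. Constraint 6 says j + h is odd — contradiction.

Unsatisfiable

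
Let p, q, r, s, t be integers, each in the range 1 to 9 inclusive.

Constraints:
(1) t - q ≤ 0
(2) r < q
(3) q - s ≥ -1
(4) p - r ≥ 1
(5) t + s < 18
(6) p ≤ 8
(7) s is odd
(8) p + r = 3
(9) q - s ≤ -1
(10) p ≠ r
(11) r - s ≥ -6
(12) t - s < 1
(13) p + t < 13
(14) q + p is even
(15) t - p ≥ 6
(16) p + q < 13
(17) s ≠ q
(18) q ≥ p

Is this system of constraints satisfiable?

Unsatisfiable

Constraints 1, 4, 9, 11, and 15 give p − r ≥ 1, r − s ≥ -6, s − q ≥ 1, q − t ≥ 0, t − p ≥ 6.
Adding all 5 inequalities: the left sides telescope to 0, and the right sides sum to 1 + (-6) + 1 + 0 + 6 = 2. So 0 ≥ 2, which is false.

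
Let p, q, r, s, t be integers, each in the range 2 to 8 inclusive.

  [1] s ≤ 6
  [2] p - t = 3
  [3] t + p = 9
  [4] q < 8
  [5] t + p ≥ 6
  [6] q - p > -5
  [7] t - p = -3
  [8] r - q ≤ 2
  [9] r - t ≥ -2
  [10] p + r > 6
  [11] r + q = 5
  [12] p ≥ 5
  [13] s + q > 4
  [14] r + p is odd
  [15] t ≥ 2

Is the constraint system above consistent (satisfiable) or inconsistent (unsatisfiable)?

Take p = 6, q = 2, r = 3, s = 3, t = 3. Then constraint 2: p - t = 3; constraint 3: t + p = 9; constraint 5: t + p = 9, and every other listed constraint is also met.

Satisfiable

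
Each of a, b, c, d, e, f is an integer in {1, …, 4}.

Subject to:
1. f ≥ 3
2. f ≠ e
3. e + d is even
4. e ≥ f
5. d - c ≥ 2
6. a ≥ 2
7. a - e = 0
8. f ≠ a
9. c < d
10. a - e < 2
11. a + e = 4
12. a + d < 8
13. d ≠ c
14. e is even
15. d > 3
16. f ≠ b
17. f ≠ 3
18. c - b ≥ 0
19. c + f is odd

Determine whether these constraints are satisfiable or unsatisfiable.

From constraint 6: a ≥ 2. From constraints 1 and 4: e ≥ f ≥ 3. Hence a + e ≥ 5. But constraint 11 requires a + e = 4, and 4 < 5. Contradiction.

Unsatisfiable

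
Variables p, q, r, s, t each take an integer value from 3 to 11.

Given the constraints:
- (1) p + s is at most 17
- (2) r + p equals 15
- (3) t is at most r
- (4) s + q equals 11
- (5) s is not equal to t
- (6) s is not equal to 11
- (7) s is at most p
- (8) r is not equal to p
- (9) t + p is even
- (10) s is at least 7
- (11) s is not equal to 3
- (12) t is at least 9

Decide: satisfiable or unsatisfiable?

Unsatisfiable

From constraints 3 and 12: r ≥ t ≥ 9. From constraints 7 and 10: p ≥ s ≥ 7. Hence r + p ≥ 16. But constraint 2 requires r + p = 15, and 15 < 16. Contradiction.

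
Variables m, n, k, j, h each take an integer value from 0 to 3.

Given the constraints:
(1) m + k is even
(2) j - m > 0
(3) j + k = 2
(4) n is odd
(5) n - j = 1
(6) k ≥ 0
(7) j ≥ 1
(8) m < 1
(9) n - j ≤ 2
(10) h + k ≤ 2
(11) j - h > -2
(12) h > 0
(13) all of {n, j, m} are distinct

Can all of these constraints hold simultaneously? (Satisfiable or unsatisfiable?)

Take m = 0, n = 3, k = 0, j = 2, h = 1. Then constraint 2: j - m = 2; constraint 3: j + k = 2, and every other listed constraint is also met.

Satisfiable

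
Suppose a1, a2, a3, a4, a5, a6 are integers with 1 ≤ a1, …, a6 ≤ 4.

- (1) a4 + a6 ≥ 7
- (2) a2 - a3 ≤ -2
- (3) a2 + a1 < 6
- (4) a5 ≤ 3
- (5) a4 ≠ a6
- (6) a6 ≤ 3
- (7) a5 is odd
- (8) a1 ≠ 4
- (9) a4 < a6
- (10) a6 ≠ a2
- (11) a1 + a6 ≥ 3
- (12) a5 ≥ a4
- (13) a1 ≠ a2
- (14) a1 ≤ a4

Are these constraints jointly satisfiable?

From constraints 4 and 12: a4 ≤ a5 ≤ 3. From constraint 6: a6 ≤ 3. Hence a4 + a6 ≤ 6. But constraint 1 requires a4 + a6 ≥ 7, and 7 > 6. Contradiction.

Unsatisfiable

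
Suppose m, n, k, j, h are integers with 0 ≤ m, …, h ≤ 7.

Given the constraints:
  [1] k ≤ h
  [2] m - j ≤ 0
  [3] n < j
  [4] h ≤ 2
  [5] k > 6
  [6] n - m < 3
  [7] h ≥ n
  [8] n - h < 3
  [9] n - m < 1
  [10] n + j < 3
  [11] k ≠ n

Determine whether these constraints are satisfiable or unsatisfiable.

Unsatisfiable

From constraint 5: k ≥ 7. From constraints 1 and 4: k ≤ h and h ≤ 2, so k ≤ 2. But 2 < 7, so no value of k works.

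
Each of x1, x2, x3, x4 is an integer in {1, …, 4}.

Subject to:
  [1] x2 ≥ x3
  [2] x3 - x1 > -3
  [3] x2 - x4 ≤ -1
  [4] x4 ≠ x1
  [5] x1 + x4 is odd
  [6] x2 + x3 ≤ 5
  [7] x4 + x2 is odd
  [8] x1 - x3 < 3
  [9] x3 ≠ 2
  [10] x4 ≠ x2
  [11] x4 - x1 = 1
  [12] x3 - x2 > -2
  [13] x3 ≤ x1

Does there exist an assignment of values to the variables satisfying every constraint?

The assignment x1 = 3, x2 = 1, x3 = 1, x4 = 4 works:
  constraint 2 holds since x3 - x1 = -2.
  constraint 3 holds since x2 - x4 = -3.
The rest check out directly.

Satisfiable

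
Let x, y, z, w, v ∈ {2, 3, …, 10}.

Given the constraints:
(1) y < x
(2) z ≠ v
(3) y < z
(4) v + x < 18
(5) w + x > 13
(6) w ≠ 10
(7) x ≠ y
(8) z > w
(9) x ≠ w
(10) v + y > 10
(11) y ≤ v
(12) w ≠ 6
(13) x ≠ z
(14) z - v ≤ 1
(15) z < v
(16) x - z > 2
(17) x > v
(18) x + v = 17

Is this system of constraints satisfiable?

Satisfiable

The assignment x = 10, y = 5, z = 6, w = 5, v = 7 works:
  constraint 4 holds since v + x = 17.
  constraint 5 holds since w + x = 15.
  constraint 10 holds since v + y = 12.
The rest check out directly.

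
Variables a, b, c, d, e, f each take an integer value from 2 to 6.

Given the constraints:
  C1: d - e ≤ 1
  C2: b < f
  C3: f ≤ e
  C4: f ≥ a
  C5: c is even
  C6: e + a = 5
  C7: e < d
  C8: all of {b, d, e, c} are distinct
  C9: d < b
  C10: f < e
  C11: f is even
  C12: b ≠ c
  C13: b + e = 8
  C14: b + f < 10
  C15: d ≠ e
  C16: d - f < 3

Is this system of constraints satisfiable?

Constraints 2, 3, 7, and 9 give d < b, b < f, f ≤ e, e < d. Chaining: d < b < f ≤ e < d, which forces d < d — impossible.

Unsatisfiable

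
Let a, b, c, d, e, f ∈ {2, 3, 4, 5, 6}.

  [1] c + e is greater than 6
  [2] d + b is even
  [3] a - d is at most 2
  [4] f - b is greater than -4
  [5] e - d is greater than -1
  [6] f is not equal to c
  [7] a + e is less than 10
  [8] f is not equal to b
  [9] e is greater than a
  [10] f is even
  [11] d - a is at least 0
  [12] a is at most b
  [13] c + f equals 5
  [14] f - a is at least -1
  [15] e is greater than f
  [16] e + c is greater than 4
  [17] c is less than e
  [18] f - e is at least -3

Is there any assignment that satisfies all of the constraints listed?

The assignment a = 3, b = 4, c = 3, d = 4, e = 4, f = 2 works:
  constraint 1 holds since c + e = 7.
  constraint 3 holds since a - d = -1.
  constraint 4 holds since f - b = -2.
The rest check out directly.

Satisfiable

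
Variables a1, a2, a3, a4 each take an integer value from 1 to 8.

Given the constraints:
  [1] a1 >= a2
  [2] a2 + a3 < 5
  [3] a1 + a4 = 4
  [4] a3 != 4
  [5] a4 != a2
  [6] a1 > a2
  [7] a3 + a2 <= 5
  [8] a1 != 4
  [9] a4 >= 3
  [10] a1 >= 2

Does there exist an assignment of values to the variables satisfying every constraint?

Unsatisfiable

From constraint 10: a1 ≥ 2. From constraint 9: a4 ≥ 3. Hence a1 + a4 ≥ 5. But constraint 3 requires a1 + a4 = 4, and 4 < 5. Contradiction.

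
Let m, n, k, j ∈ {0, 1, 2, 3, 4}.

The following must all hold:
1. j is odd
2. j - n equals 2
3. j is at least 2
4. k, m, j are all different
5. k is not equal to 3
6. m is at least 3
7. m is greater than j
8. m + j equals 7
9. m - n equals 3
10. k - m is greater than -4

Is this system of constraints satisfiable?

Satisfiable

One satisfying assignment is m = 4, n = 1, k = 2, j = 3.
For the less obvious constraints — constraint 2: j - n = 2; constraint 8: m + j = 7 — and the others hold by inspection.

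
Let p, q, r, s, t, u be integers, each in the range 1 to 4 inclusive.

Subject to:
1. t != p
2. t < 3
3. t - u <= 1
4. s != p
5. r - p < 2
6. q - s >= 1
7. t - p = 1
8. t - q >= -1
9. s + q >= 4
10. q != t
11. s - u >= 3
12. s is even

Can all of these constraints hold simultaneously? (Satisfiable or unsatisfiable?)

Unsatisfiable

Constraints 3, 6, 8, and 11 give u − t ≥ -1, t − q ≥ -1, q − s ≥ 1, s − u ≥ 3.
Adding all 4 inequalities: the left sides telescope to 0, and the right sides sum to (-1) + (-1) + 1 + 3 = 2. So 0 ≥ 2, which is false.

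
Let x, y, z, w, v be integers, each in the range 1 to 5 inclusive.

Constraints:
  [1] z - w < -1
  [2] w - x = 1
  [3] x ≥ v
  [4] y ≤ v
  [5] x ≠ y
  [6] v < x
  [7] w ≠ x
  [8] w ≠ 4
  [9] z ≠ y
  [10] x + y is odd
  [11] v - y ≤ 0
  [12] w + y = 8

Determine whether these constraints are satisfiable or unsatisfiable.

Try x = 4, y = 3, z = 1, w = 5, v = 3.
Check constraint 1: z - w = -4; constraint 2: w - x = 1. The remaining constraints are straightforward to verify.

Satisfiable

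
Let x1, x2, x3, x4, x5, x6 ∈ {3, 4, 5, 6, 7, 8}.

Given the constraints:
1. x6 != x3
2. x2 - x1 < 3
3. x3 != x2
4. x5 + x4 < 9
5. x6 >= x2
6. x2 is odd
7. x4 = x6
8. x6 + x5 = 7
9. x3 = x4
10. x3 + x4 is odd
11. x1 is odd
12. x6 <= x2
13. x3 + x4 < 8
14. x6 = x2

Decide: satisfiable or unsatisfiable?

Unsatisfiable

From constraints 7, 9, and 14, x3 = x4 = x6 = x2, so x3 = x2. But constraint 3 says x3 ≠ x2. Contradiction.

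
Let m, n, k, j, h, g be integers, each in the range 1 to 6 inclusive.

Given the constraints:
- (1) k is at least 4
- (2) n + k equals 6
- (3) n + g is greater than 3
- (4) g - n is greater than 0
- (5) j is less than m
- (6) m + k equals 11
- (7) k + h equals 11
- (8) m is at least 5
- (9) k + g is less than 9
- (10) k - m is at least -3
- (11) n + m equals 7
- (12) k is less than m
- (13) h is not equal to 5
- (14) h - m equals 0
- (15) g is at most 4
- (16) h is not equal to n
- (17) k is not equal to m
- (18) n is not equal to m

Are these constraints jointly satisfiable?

Satisfiable

Try m = 6, n = 1, k = 5, j = 1, h = 6, g = 3.
Check constraint 2: n + k = 6; constraint 3: n + g = 4; constraint 4: g - n = 2. The remaining constraints are straightforward to verify.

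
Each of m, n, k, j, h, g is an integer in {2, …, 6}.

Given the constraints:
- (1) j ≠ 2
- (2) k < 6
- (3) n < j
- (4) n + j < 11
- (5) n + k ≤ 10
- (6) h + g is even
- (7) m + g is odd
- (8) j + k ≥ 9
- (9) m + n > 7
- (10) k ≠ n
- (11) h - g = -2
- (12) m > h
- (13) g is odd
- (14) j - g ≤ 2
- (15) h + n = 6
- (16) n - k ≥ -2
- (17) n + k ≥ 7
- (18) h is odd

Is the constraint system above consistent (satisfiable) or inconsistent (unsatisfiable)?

Take m = 6, n = 3, k = 4, j = 6, h = 3, g = 5. Then constraint 4: n + j = 9; constraint 5: n + k = 7, and every other listed constraint is also met.

Satisfiable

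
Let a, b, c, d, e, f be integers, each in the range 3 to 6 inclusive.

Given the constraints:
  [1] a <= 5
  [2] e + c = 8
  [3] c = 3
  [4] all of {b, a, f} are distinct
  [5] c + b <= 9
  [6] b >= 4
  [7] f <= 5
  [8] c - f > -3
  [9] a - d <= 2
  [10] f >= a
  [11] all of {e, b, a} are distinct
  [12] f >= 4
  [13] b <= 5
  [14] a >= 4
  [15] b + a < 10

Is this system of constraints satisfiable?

Unsatisfiable

Constraints 1, 6, 7, 12, 13, and 14 confine each of b, a, f to the 2 values {4, 5}.
Constraint 4 requires all 3 of them to be distinct, but only 2 values are available — impossible by the pigeonhole principle.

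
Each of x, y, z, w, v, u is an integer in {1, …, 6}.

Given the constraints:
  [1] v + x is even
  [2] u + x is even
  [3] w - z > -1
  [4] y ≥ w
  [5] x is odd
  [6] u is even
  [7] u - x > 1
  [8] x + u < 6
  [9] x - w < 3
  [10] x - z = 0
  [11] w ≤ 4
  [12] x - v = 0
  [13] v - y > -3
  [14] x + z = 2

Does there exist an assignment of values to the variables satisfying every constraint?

Constraint 6 makes u even and constraint 5 makes x odd, so u + x must be odd. Constraint 2 says u + x is even — contradiction.

Unsatisfiable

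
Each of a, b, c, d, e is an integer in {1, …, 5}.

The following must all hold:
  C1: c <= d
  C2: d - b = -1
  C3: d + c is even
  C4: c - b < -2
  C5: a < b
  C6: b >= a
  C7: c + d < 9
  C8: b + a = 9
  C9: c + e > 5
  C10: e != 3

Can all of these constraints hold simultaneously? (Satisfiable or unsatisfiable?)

The assignment a = 4, b = 5, c = 2, d = 4, e = 5 works:
  constraint 2 holds since d - b = -1.
  constraint 4 holds since c - b = -3.
  constraint 7 holds since c + d = 6.
The rest check out directly.

Satisfiable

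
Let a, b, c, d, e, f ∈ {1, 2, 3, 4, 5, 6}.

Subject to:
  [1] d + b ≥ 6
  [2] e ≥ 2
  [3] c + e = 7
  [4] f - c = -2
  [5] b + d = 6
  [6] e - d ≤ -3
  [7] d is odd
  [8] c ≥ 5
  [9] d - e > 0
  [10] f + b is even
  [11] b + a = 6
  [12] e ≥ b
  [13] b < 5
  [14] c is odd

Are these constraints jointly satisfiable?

Setting (a, b, c, d, e, f) = (5, 1, 5, 5, 2, 3) satisfies everything: constraint 1: d + b = 6; constraint 3: c + e = 7, and the others follow.

Satisfiable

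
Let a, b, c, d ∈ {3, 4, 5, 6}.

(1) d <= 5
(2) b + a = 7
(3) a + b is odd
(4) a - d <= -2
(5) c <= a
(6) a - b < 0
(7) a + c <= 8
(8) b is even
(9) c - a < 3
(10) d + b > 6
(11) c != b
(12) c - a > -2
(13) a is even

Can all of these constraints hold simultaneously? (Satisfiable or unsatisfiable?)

Constraint 13 makes a even and constraint 8 makes b even, so a + b must be even. Constraint 3 says a + b is odd — contradiction.

Unsatisfiable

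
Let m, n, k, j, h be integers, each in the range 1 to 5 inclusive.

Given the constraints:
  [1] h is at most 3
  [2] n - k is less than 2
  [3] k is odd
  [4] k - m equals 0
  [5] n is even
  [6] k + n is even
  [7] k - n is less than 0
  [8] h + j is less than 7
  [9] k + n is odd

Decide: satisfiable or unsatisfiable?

Unsatisfiable

Constraint 3 makes k odd and constraint 5 makes n even, so k + n must be odd. Constraint 6 says k + n is even — contradiction.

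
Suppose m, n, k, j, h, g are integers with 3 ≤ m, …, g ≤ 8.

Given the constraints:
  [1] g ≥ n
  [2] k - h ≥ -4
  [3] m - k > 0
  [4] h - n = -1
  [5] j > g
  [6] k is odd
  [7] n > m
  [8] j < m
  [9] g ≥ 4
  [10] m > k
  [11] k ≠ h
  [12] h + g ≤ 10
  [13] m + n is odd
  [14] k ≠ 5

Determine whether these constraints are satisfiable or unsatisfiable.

Unsatisfiable

Constraints 1, 5, 7, and 8 give g < j, j < m, m < n, n ≤ g. Chaining: g < j < m < n ≤ g, which forces g < g — impossible.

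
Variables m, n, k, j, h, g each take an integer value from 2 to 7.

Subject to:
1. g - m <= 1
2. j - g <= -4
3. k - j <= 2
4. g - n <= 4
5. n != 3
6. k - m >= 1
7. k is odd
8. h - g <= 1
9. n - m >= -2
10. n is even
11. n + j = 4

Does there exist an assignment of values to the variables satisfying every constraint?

Unsatisfiable

Constraints 1, 2, 3, and 6 give m − g ≥ -1, g − j ≥ 4, j − k ≥ -2, k − m ≥ 1.
Adding all 4 inequalities: the left sides telescope to 0, and the right sides sum to (-1) + 4 + (-2) + 1 = 2. So 0 ≥ 2, which is false.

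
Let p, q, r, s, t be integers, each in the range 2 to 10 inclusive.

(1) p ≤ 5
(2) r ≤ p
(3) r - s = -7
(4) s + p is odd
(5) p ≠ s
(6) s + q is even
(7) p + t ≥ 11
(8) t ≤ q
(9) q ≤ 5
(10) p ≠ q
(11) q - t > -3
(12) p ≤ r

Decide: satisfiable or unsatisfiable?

Unsatisfiable

From constraint 1: p ≤ 5. From constraints 8 and 9: t ≤ q ≤ 5. Hence p + t ≤ 10. But constraint 7 requires p + t ≥ 11, and 11 > 10. Contradiction.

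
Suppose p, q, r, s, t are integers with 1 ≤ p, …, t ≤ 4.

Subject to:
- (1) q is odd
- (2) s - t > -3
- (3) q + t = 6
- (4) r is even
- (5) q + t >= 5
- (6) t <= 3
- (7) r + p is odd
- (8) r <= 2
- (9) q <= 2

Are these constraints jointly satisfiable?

From constraint 9: q ≤ 2. From constraint 6: t ≤ 3. Hence q + t ≤ 5. But constraint 3 requires q + t = 6, and 6 > 5. Contradiction.

Unsatisfiable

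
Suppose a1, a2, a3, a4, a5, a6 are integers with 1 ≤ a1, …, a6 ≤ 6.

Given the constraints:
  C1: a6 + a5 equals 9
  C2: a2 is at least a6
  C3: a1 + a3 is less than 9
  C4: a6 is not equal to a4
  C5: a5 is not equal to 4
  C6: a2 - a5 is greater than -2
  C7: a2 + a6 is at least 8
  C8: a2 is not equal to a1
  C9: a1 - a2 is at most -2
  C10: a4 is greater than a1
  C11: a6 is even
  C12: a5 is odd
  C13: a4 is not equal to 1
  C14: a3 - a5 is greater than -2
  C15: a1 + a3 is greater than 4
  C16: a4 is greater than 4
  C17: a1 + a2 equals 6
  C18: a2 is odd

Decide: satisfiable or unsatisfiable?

Take a1 = 1, a2 = 5, a3 = 5, a4 = 5, a5 = 5, a6 = 4. Then constraint 1: a6 + a5 = 9; constraint 3: a1 + a3 = 6; constraint 6: a2 - a5 = 0, and every other listed constraint is also met.

Satisfiable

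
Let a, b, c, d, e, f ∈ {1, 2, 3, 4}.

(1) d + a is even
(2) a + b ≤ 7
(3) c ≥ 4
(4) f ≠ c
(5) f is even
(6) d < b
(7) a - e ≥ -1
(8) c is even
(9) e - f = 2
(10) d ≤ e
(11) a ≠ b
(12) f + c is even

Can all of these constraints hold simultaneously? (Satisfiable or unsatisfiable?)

Satisfiable

Setting (a, b, c, d, e, f) = (4, 3, 4, 2, 4, 2) satisfies everything: constraint 2: a + b = 7; constraint 7: a - e = 0; constraint 9: e - f = 2, and the others follow.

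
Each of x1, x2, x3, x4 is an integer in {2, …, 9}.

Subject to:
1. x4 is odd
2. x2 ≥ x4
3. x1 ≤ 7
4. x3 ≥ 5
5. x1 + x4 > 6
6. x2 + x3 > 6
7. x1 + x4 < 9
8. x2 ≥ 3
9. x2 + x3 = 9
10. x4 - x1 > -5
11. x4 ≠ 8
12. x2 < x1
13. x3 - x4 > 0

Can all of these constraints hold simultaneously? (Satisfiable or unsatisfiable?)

One satisfying assignment is x1 = 5, x2 = 4, x3 = 5, x4 = 3.
For the less obvious constraints — constraint 5: x1 + x4 = 8; constraint 6: x2 + x3 = 9 — and the others hold by inspection.

Satisfiable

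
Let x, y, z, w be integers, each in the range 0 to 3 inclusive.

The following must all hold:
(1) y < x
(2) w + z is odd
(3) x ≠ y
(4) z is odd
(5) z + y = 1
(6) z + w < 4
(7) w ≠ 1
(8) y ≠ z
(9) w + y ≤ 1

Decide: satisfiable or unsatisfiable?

Satisfiable

The assignment x = 3, y = 0, z = 1, w = 0 works:
  constraint 5 holds since z + y = 1.
  constraint 6 holds since z + w = 1.
The rest check out directly.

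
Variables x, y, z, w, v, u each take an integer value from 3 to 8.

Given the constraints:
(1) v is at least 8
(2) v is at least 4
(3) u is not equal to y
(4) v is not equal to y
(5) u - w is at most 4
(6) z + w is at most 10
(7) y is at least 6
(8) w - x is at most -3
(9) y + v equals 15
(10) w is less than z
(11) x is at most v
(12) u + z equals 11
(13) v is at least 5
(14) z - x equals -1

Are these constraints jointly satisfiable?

Try x = 8, y = 7, z = 7, w = 3, v = 8, u = 4.
Check constraint 5: u - w = 1; constraint 6: z + w = 10; constraint 8: w - x = -5. The remaining constraints are straightforward to verify.

Satisfiable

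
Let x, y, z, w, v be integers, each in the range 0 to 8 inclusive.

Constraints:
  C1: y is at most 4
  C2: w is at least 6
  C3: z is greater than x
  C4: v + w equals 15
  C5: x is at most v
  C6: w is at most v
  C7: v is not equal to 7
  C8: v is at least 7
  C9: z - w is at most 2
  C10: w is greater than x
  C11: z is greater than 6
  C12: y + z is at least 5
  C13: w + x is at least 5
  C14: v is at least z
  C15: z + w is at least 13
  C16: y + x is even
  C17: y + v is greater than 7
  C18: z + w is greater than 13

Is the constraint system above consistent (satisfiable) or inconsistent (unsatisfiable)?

Satisfiable

The assignment x = 0, y = 0, z = 8, w = 7, v = 8 works:
  constraint 4 holds since v + w = 15.
  constraint 9 holds since z - w = 1.
The rest check out directly.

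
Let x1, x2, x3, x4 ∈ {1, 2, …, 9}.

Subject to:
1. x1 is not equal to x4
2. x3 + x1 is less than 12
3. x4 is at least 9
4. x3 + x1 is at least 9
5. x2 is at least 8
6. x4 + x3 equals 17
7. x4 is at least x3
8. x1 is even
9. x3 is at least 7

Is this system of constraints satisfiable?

Setting (x1, x2, x3, x4) = (2, 8, 8, 9) satisfies everything: constraint 2: x3 + x1 = 10; constraint 4: x3 + x1 = 10; constraint 6: x4 + x3 = 17, and the others follow.

Satisfiable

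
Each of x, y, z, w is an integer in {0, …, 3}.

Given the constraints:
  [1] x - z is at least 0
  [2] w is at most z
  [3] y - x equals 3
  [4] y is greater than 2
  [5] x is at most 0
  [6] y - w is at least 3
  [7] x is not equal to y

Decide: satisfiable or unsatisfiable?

The assignment x = 0, y = 3, z = 0, w = 0 works:
  constraint 1 holds since x - z = 0.
  constraint 3 holds since y - x = 3.
  constraint 6 holds since y - w = 3.
The rest check out directly.

Satisfiable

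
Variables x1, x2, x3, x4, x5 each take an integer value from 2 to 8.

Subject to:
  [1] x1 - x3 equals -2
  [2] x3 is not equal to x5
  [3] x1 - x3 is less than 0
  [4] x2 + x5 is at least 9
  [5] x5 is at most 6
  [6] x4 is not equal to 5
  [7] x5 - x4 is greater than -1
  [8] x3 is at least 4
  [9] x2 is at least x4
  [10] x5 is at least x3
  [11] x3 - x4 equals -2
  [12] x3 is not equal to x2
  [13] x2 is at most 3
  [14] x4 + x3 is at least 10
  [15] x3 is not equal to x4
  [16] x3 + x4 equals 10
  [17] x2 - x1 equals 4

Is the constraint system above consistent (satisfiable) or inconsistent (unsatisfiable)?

From constraints 9 and 13: x4 ≤ x2 ≤ 3. From constraints 5 and 10: x3 ≤ x5 ≤ 6. Hence x4 + x3 ≤ 9. But constraint 14 requires x4 + x3 ≥ 10, and 10 > 9. Contradiction.

Unsatisfiable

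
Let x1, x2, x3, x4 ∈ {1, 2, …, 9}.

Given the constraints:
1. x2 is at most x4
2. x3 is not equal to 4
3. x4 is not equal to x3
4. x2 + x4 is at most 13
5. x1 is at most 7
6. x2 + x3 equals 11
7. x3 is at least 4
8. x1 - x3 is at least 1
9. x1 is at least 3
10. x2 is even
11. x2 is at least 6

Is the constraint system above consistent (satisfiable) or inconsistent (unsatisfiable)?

Satisfiable

Try x1 = 7, x2 = 6, x3 = 5, x4 = 6.
Check constraint 4: x2 + x4 = 12; constraint 6: x2 + x3 = 11. The remaining constraints are straightforward to verify.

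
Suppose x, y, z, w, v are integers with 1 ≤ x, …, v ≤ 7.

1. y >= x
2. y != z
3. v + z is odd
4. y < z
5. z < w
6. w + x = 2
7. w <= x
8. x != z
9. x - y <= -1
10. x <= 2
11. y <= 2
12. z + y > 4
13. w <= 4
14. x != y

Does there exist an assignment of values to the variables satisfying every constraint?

Constraints 4, 5, 7, and 9 give y < z, z < w, w ≤ x, x < y. Chaining: y < z < w ≤ x < y, which forces y < y — impossible.

Unsatisfiable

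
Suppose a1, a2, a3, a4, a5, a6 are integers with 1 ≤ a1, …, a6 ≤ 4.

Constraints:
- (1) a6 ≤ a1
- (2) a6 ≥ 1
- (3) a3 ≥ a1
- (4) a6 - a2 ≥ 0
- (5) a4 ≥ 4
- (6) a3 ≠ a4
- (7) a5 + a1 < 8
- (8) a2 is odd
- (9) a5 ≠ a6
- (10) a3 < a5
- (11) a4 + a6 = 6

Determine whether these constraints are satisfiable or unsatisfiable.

Satisfiable

The assignment a1 = 2, a2 = 1, a3 = 3, a4 = 4, a5 = 4, a6 = 2 works:
  constraint 4 holds since a6 - a2 = 1.
  constraint 7 holds since a5 + a1 = 6.
  constraint 11 holds since a4 + a6 = 6.
The rest check out directly.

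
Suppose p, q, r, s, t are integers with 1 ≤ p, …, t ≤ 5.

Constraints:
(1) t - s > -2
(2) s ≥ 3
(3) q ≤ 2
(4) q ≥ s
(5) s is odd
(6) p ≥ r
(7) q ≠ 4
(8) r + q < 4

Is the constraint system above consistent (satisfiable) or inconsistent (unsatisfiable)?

Unsatisfiable

From constraint 2: s ≥ 3. From constraints 3 and 4: s ≤ q and q ≤ 2, so s ≤ 2. But 2 < 3, so no value of s works.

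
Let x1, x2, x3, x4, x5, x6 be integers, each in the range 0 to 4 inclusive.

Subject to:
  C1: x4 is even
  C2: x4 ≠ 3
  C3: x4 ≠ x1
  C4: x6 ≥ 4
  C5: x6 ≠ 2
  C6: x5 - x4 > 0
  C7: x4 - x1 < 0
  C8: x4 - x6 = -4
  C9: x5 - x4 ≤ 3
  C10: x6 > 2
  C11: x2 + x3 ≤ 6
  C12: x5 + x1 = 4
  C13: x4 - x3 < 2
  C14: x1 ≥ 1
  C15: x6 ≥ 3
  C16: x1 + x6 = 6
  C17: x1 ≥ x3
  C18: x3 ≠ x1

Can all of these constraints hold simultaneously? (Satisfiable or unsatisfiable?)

Satisfiable

Take x1 = 2, x2 = 4, x3 = 1, x4 = 0, x5 = 2, x6 = 4. Then constraint 6: x5 - x4 = 2; constraint 7: x4 - x1 = -2; constraint 8: x4 - x6 = -4, and every other listed constraint is also met.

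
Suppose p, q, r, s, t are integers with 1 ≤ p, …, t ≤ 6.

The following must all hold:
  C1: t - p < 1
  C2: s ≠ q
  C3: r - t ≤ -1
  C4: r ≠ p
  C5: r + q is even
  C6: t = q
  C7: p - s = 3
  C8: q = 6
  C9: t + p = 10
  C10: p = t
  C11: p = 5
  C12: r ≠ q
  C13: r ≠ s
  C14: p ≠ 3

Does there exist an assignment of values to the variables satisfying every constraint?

Unsatisfiable

Constraint 11 fixes p = 5 and constraint 8 fixes q = 6. Constraints 6 and 10 give p = t = q, so p = q. But 5 ≠ 6 — contradiction.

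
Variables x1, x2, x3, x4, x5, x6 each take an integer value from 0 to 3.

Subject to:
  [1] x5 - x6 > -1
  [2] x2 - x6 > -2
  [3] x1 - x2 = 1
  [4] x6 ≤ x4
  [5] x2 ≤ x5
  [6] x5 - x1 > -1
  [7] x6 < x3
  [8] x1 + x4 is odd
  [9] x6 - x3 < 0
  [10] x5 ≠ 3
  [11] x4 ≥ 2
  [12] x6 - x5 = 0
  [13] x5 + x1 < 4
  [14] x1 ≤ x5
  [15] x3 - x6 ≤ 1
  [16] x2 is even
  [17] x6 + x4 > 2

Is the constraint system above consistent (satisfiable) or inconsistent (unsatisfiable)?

Setting (x1, x2, x3, x4, x5, x6) = (1, 0, 2, 2, 1, 1) satisfies everything: constraint 1: x5 - x6 = 0; constraint 2: x2 - x6 = -1, and the others follow.

Satisfiable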